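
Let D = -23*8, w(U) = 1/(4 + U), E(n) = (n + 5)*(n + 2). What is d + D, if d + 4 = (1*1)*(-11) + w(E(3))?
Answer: -8755/44 ≈ -198.98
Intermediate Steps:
E(n) = (2 + n)*(5 + n) (E(n) = (5 + n)*(2 + n) = (2 + n)*(5 + n))
D = -184
d = -659/44 (d = -4 + ((1*1)*(-11) + 1/(4 + (10 + 3² + 7*3))) = -4 + (1*(-11) + 1/(4 + (10 + 9 + 21))) = -4 + (-11 + 1/(4 + 40)) = -4 + (-11 + 1/44) = -4 - 483/44 = -659/44 ≈ -14.977)
d + D = -659/44 - 184 = -8755/44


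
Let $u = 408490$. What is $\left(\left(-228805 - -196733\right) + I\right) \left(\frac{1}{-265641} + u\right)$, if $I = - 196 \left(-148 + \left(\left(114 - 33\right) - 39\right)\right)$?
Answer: $- \frac{1225748073837344}{265641} \approx -4.6143 \cdot 10^{9}$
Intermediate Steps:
$I = 20776$ ($I = - 196 \left(-148 + \left(81 - 39\right)\right) = - 196 \left(-148 + 42\right) = \left(-196\right) \left(-106\right) = 20776$)
$\left(\left(-228805 - -196733\right) + I\right) \left(\frac{1}{-265641} + u\right) = \left(\left(-228805 - -196733\right) + 20776\right) \left(\frac{1}{-265641} + 408490\right) = \left(\left(-228805 + 196733\right) + 20776\right) \left(- \frac{1}{265641} + 408490\right) = \left(-32072 + 20776\right) \frac{108511692089}{265641} = \left(-11296\right) \frac{108511692089}{265641} = - \frac{1225748073837344}{265641}$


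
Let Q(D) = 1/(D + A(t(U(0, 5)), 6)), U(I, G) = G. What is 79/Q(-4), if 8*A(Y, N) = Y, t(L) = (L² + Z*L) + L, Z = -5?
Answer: -2133/8 ≈ -266.63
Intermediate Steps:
t(L) = L² - 4*L (t(L) = (L² - 5*L) + L = L² - 4*L)
A(Y, N) = Y/8
Q(D) = 1/(5/8 + D) (Q(D) = 1/(D + (5*(-4 + 5))/8) = 1/(D + (5*1)/8) = 1/(D + (⅛)*5) = 1/(D + 5/8) = 1/(5/8 + D))
79/Q(-4) = 79/((8/(5 + 8*(-4)))) = 79/((8/(5 - 32))) = 79/((8/(-27))) = 79/((8*(-1/27))) = 79/(-8/27) = 79*(-27/8) = -2133/8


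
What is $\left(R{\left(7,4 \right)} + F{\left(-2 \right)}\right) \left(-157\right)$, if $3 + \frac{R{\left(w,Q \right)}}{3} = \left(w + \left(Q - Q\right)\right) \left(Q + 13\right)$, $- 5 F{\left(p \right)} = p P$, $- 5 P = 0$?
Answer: $-54636$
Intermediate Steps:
$P = 0$ ($P = \left(- \frac{1}{5}\right) 0 = 0$)
$F{\left(p \right)} = 0$ ($F{\left(p \right)} = - \frac{p 0}{5} = \left(- \frac{1}{5}\right) 0 = 0$)
$R{\left(w,Q \right)} = -9 + 3 w \left(13 + Q\right)$ ($R{\left(w,Q \right)} = -9 + 3 \left(w + \left(Q - Q\right)\right) \left(Q + 13\right) = -9 + 3 \left(w + 0\right) \left(13 + Q\right) = -9 + 3 w \left(13 + Q\right)$)
$\left(R{\left(7,4 \right)} + F{\left(-2 \right)}\right) \left(-157\right) = \left(\left(-9 + 39 \cdot 7 + 3 \cdot 4 \cdot 7\right) + 0\right) \left(-157\right) = \left(\left(-9 + 273 + 84\right) + 0\right) \left(-157\right) = \left(348 + 0\right) \left(-157\right) = 348 \left(-157\right) = -54636$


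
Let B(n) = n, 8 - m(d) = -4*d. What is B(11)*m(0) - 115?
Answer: -27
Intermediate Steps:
m(d) = 8 + 4*d (m(d) = 8 - (-4)*d = 8 + 4*d)
B(11)*m(0) - 115 = 11*(8 + 4*0) - 115 = 11*(8 + 0) - 115 = 11*8 - 115 = 88 - 115 = -27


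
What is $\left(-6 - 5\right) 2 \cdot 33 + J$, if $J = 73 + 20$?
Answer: $-633$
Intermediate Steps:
$J = 93$
$\left(-6 - 5\right) 2 \cdot 33 + J = \left(-6 - 5\right) 2 \cdot 33 + 93 = \left(-11\right) 2 \cdot 33 + 93 = \left(-22\right) 33 + 93 = -726 + 93 = -633$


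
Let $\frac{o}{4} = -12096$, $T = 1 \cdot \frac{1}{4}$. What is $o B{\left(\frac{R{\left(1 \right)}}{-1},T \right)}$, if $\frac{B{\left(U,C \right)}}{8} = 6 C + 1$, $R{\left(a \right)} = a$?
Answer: $-967680$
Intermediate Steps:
$T = \frac{1}{4}$ ($T = 1 \cdot \frac{1}{4} = \frac{1}{4} \approx 0.25$)
$B{\left(U,C \right)} = 8 + 48 C$ ($B{\left(U,C \right)} = 8 \left(6 C + 1\right) = 8 \left(1 + 6 C\right) = 8 + 48 C$)
$o = -48384$ ($o = 4 \left(-12096\right) = -48384$)
$o B{\left(\frac{R{\left(1 \right)}}{-1},T \right)} = - 48384 \left(8 + 48 \cdot \frac{1}{4}\right) = - 48384 \left(8 + 12\right) = \left(-48384\right) 20 = -967680$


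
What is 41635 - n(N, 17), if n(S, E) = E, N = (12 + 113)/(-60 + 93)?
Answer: 41618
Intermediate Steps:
N = 125/33 ≈ 3.7879
41635 - n(N, 17) = 41635 - 1*17 = 41635 - 17 = 41618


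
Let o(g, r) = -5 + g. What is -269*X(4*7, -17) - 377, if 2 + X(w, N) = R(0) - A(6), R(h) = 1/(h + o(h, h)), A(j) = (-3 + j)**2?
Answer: 13179/5 ≈ 2635.8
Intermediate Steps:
R(h) = 1/(-5 + 2*h) (R(h) = 1/(h + (-5 + h)) = 1/(-5 + 2*h))
X(w, N) = -56/5 (X(w, N) = -2 + (1/(-5 + 2*0) - (-3 + 6)**2) = -2 + (1/(-5 + 0) - 1*3**2) = -2 + (1/(-5) - 1*9) = -2 + (-1/5 - 9) = -2 - 46/5 = -56/5)
-269*X(4*7, -17) - 377 = -269*(-56/5) - 377 = 15064/5 - 377 = 13179/5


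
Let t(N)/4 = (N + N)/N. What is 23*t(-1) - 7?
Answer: 177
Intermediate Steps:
t(N) = 8 (t(N) = 4*((N + N)/N) = 4*((2*N)/N) = 4*2 = 8)
23*t(-1) - 7 = 23*8 - 7 = 184 - 7 = 177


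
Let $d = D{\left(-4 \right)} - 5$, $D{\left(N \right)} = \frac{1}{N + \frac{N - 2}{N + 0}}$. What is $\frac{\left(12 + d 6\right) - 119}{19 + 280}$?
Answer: $- \frac{697}{1495} \approx -0.46622$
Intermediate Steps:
$D{\left(N \right)} = \frac{1}{N + \frac{-2 + N}{N}}$
$d = - \frac{27}{5}$ ($d = - \frac{4}{-2 - 4 + \left(-4\right)^{2}} - 5 = - \frac{4}{-2 - 4 + 16} - 5 = - \frac{4}{10} - 5 = \left(-4\right) \frac{1}{10} - 5 = - \frac{2}{5} - 5 = - \frac{27}{5} \approx -5.4$)
$\frac{\left(12 + d 6\right) - 119}{19 + 280} = \frac{\left(12 - \frac{162}{5}\right) - 119}{19 + 280} = \frac{\left(12 - \frac{162}{5}\right) - 119}{299} = \left(- \frac{102}{5} - 119\right) \frac{1}{299} = \left(- \frac{697}{5}\right) \frac{1}{299} = - \frac{697}{1495}$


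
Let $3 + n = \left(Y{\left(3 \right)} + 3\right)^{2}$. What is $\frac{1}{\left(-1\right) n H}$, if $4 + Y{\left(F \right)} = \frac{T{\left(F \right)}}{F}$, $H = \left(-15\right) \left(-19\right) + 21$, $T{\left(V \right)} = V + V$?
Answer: $\frac{1}{612} \approx 0.001634$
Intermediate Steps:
$T{\left(V \right)} = 2 V$
$H = 306$ ($H = 285 + 21 = 306$)
$Y{\left(F \right)} = -2$ ($Y{\left(F \right)} = -4 + \frac{2 F}{F} = -4 + 2 = -2$)
$n = -2$ ($n = -3 + \left(-2 + 3\right)^{2} = -3 + 1^{2} = -3 + 1 = -2$)
$\frac{1}{\left(-1\right) n H} = \frac{1}{\left(-1\right) \left(\left(-2\right) 306\right)} = \frac{1}{\left(-1\right) \left(-612\right)} = \frac{1}{612}$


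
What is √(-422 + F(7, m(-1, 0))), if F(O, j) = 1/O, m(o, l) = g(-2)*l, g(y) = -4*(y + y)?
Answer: I*√20671/7 ≈ 20.539*I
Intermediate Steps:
g(y) = -8*y
m(o, l) = 16*l (m(o, l) = (-8*(-2))*l = 16*l)
√(-422 + F(7, m(-1, 0))) = √(-422 + 1/7) = √(-422 + ⅐) = √(-2953/7) = I*√20671/7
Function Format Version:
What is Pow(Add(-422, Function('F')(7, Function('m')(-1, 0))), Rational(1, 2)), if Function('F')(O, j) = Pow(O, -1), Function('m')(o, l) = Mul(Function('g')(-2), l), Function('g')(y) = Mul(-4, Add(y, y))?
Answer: Mul(Rational(1, 7), I, Pow(20671, Rational(1, 2))) ≈ Mul(20.539, I)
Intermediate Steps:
Function('g')(y) = Mul(-8, y) (Function('g')(y) = Mul(-4, Mul(2, y)) = Mul(-8, y))
Function('m')(o, l) = Mul(16, l) (Function('m')(o, l) = Mul(Mul(-8, -2), l) = Mul(16, l))
Pow(Add(-422, Function('F')(7, Function('m')(-1, 0))), Rational(1, 2)) = Pow(Add(-422, Pow(7, -1)), Rational(1, 2)) = Pow(Add(-422, Rational(1, 7)), Rational(1, 2)) = Pow(Rational(-2953, 7), Rational(1, 2)) = Mul(Rational(1, 7), I, Pow(20671, Rational(1, 2)))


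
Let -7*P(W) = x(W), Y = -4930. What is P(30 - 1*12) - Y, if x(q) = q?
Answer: 34492/7 ≈ 4927.4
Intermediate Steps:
P(W) = -W/7
P(30 - 1*12) - Y = -(30 - 1*12)/7 - 1*(-4930) = -(30 - 12)/7 + 4930 = -⅐*18 + 4930 = -18/7 + 4930 = 34492/7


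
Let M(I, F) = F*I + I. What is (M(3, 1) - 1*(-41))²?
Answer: 2209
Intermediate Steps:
M(I, F) = I + F*I
(M(3, 1) - 1*(-41))² = (3*(1 + 1) - 1*(-41))² = (3*2 + 41)² = (6 + 41)² = 47² = 2209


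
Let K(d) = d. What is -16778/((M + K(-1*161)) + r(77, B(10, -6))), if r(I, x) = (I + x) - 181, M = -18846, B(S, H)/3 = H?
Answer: 16778/19129 ≈ 0.87710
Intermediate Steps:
B(S, H) = 3*H
r(I, x) = -181 + I + x
-16778/((M + K(-1*161)) + r(77, B(10, -6))) = -16778/((-18846 - 1*161) + (-181 + 77 + 3*(-6))) = -16778/((-18846 - 161) + (-181 + 77 - 18)) = -16778/(-19007 - 122) = -16778/(-19129) = -16778*(-1/19129) = 16778/19129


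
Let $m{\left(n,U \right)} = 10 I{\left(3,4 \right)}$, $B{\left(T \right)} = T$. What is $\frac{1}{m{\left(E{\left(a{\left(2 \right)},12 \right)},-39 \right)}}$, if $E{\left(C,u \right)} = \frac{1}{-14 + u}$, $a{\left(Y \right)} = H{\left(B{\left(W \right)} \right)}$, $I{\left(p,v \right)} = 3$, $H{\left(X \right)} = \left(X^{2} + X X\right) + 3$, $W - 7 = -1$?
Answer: $\frac{1}{30} \approx 0.033333$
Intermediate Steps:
$W = 6$ ($W = 7 - 1 = 6$)
$H{\left(X \right)} = 3 + 2 X^{2}$ ($H{\left(X \right)} = \left(X^{2} + X^{2}\right) + 3 = 2 X^{2} + 3 = 3 + 2 X^{2}$)
$a{\left(Y \right)} = 75$ ($a{\left(Y \right)} = 3 + 2 \cdot 6^{2} = 3 + 2 \cdot 36 = 3 + 72 = 75$)
$m{\left(n,U \right)} = 30$ ($m{\left(n,U \right)} = 10 \cdot 3 = 30$)
$\frac{1}{m{\left(E{\left(a{\left(2 \right)},12 \right)},-39 \right)}} = \frac{1}{30}$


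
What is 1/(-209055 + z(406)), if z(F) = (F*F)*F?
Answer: 1/66714361 ≈ 1.4989e-8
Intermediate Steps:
z(F) = F³ (z(F) = F²*F = F³)
1/(-209055 + z(406)) = 1/(-209055 + 406³) = 1/(-209055 + 66923416) = 1/66714361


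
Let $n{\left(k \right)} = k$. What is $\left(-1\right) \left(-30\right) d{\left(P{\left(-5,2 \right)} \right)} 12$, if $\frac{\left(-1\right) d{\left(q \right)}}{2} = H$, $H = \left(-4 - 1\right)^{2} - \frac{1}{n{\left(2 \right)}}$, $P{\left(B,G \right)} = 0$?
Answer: $-17640$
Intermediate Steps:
$H = \frac{49}{2}$ ($H = \left(-4 - 1\right)^{2} - \frac{1}{2} = \left(-5\right)^{2} - \frac{1}{2} = 25 - \frac{1}{2} = \frac{49}{2} \approx 24.5$)
$d{\left(q \right)} = -49$ ($d{\left(q \right)} = \left(-2\right) \frac{49}{2} = -49$)
$\left(-1\right) \left(-30\right) d{\left(P{\left(-5,2 \right)} \right)} 12 = \left(-1\right) \left(-30\right) \left(-49\right) 12 = 30 \left(-49\right) 12 = \left(-1470\right) 12 = -17640$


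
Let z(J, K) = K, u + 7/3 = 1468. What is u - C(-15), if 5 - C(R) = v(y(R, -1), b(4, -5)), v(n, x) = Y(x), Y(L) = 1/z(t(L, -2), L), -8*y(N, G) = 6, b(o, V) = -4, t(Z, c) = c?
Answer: 17525/12 ≈ 1460.4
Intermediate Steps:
u = 4397/3 (u = -7/3 + 1468 = 4397/3 ≈ 1465.7)
y(N, G) = -3/4 (y(N, G) = -1/8*6 = -3/4)
Y(L) = 1/L
v(n, x) = 1/x
C(R) = 21/4 (C(R) = 5 - 1/(-4) = 5 - 1*(-1/4) = 5 + 1/4 = 21/4)
u - C(-15) = 4397/3 - 1*21/4 = 4397/3 - 21/4 = 17525/12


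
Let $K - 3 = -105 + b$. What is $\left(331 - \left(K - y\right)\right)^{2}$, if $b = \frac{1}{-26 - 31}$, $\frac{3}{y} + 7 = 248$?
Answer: $\frac{35385044852089}{188705169} \approx 1.8752 \cdot 10^{5}$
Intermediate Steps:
$y = \frac{3}{241}$ ($y = \frac{3}{-7 + 248} = \frac{3}{241} \approx 0.012448$)
$b = - \frac{1}{57}$ ($b = \frac{1}{-57} = - \frac{1}{57} \approx -0.017544$)
$K = - \frac{5815}{57}$ ($K = 3 - \frac{5986}{57} = - \frac{5815}{57} \approx -102.02$)
$\left(331 - \left(K - y\right)\right)^{2} = \left(331 + \left(\frac{3}{241} - - \frac{5815}{57}\right)\right)^{2} = \left(331 + \left(\frac{3}{241} + \frac{5815}{57}\right)\right)^{2} = \left(331 + \frac{1401586}{13737}\right)^{2} = \left(\frac{5948533}{13737}\right)^{2} = \frac{35385044852089}{188705169}$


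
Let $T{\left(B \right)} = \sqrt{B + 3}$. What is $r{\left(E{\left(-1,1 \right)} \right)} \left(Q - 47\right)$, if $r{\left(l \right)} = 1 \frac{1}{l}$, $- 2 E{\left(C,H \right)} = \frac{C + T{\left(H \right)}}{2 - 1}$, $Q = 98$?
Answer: $-102$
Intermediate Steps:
$T{\left(B \right)} = \sqrt{3 + B}$
$E{\left(C,H \right)} = - \frac{C}{2} - \frac{\sqrt{3 + H}}{2}$ ($E{\left(C,H \right)} = - \frac{\left(C + \sqrt{3 + H}\right) \frac{1}{2 - 1}}{2} = - \frac{\left(C + \sqrt{3 + H}\right) 1^{-1}}{2} = - \frac{\left(C + \sqrt{3 + H}\right) 1}{2} = - \frac{C + \sqrt{3 + H}}{2} = - \frac{C}{2} - \frac{\sqrt{3 + H}}{2}$)
$r{\left(l \right)} = \frac{1}{l}$
$r{\left(E{\left(-1,1 \right)} \right)} \left(Q - 47\right) = \frac{98 - 47}{\left(- \frac{1}{2}\right) \left(-1\right) - \frac{\sqrt{3 + 1}}{2}} = \frac{1}{\frac{1}{2} - \frac{\sqrt{4}}{2}} \cdot 51 = \frac{1}{\frac{1}{2} - 1} \cdot 51 = \frac{1}{- \frac{1}{2}} \cdot 51 = \left(-2\right) 51 = -102$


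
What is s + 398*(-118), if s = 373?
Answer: -46591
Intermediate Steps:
s + 398*(-118) = 373 + 398*(-118) = 373 - 46964 = -46591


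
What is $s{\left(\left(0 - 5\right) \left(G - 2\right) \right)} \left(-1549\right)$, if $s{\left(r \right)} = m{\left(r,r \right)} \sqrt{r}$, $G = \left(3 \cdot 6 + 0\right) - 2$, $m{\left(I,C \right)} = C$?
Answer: $108430 i \sqrt{70} \approx 9.0719 \cdot 10^{5} i$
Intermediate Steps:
$G = 16$ ($G = \left(18 + 0\right) - 2 = 18 - 2 = 16$)
$s{\left(r \right)} = r^{\frac{3}{2}}$ ($s{\left(r \right)} = r \sqrt{r} = r^{\frac{3}{2}}$)
$s{\left(\left(0 - 5\right) \left(G - 2\right) \right)} \left(-1549\right) = \left(\left(0 - 5\right) \left(16 - 2\right)\right)^{\frac{3}{2}} \left(-1549\right) = \left(\left(-5\right) 14\right)^{\frac{3}{2}} \left(-1549\right) = \left(-70\right)^{\frac{3}{2}} \left(-1549\right) = - 70 i \sqrt{70} \left(-1549\right) = 108430 i \sqrt{70}$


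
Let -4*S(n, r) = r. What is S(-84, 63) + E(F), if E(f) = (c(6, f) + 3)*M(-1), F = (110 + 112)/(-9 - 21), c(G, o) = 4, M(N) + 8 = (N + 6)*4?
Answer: 273/4 ≈ 68.250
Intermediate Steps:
S(n, r) = -r/4
M(N) = 16 + 4*N (M(N) = -8 + (N + 6)*4 = -8 + (6 + N)*4 = -8 + (24 + 4*N) = 16 + 4*N)
F = -37/5 (F = 222/(-30) = 222*(-1/30) = -37/5 ≈ -7.4000)
E(f) = 84 (E(f) = (4 + 3)*(16 + 4*(-1)) = 7*(16 - 4) = 7*12 = 84)
S(-84, 63) + E(F) = -¼*63 + 84 = -63/4 + 84 = 273/4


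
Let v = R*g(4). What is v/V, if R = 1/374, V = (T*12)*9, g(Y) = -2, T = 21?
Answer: -1/424116 ≈ -2.3578e-6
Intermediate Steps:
V = 2268 (V = (21*12)*9 = 252*9 = 2268)
R = 1/374 ≈ 0.0026738
v = -1/187 (v = (1/374)*(-2) = -1/187 ≈ -0.0053476)
v/V = -1/187/2268 = -1/187*1/2268 = -1/424116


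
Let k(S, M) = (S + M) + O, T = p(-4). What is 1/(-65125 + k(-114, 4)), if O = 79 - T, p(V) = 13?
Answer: -1/65169 ≈ -1.5345e-5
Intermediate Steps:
T = 13
O = 66 (O = 79 - 1*13 = 79 - 13 = 66)
k(S, M) = 66 + M + S (k(S, M) = (S + M) + 66 = (M + S) + 66 = 66 + M + S)
1/(-65125 + k(-114, 4)) = 1/(-65125 + (66 + 4 - 114)) = 1/(-65125 - 44) = 1/(-65169) = -1/65169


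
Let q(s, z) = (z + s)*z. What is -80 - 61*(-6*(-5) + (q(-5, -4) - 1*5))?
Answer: -3801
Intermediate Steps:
q(s, z) = z*(s + z) (q(s, z) = (s + z)*z = z*(s + z))
-80 - 61*(-6*(-5) + (q(-5, -4) - 1*5)) = -80 - 61*(-6*(-5) + (-4*(-5 - 4) - 1*5)) = -80 - 61*(30 + (-4*(-9) - 5)) = -80 - 61*(30 + (36 - 5)) = -80 - 61*(30 + 31) = -80 - 61*61 = -80 - 3721 = -3801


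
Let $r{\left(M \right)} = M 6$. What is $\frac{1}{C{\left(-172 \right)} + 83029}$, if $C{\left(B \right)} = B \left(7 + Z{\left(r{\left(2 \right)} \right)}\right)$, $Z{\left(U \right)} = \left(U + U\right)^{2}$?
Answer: $- \frac{1}{17247} \approx -5.7981 \cdot 10^{-5}$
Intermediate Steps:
$r{\left(M \right)} = 6 M$
$Z{\left(U \right)} = 4 U^{2}$ ($Z{\left(U \right)} = \left(2 U\right)^{2} = 4 U^{2}$)
$C{\left(B \right)} = 583 B$ ($C{\left(B \right)} = B \left(7 + 4 \left(6 \cdot 2\right)^{2}\right) = B \left(7 + 4 \cdot 12^{2}\right) = B \left(7 + 4 \cdot 144\right) = B \left(7 + 576\right) = B 583 = 583 B$)
$\frac{1}{C{\left(-172 \right)} + 83029} = \frac{1}{583 \left(-172\right) + 83029} = \frac{1}{-100276 + 83029} = \frac{1}{-17247} = - \frac{1}{17247}$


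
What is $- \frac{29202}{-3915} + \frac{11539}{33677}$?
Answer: $\frac{342870313}{43948485} \approx 7.8016$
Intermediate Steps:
$- \frac{29202}{-3915} + \frac{11539}{33677} = \left(-29202\right) \left(- \frac{1}{3915}\right) + 11539 \cdot \frac{1}{33677} = \frac{9734}{1305} + \frac{11539}{33677} = \frac{342870313}{43948485}$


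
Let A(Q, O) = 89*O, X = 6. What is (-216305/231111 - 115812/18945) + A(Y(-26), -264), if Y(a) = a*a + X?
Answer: -11433966696253/486488655 ≈ -23503.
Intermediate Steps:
Y(a) = 6 + a**2 (Y(a) = a*a + 6 = a**2 + 6 = 6 + a**2)
(-216305/231111 - 115812/18945) + A(Y(-26), -264) = (-216305/231111 - 115812/18945) + 89*(-264) = (-216305*1/231111 - 115812*1/18945) - 23496 = (-216305/231111 - 12868/2105) - 23496 = -3429258373/486488655 - 23496 = -11433966696253/486488655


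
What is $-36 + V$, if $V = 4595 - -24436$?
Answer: $28995$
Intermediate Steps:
$V = 29031$ ($V = 4595 + 24436 = 29031$)
$-36 + V = -36 + 29031 = 28995$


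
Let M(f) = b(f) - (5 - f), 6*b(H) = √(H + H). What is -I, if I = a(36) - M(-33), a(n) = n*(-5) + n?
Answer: 106 + I*√66/6 ≈ 106.0 + 1.354*I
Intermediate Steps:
b(H) = √2*√H/6 (b(H) = √(H + H)/6 = √(2*H)/6 = (√2*√H)/6 = √2*√H/6)
a(n) = -4*n (a(n) = -5*n + n = -4*n)
M(f) = -5 + f + √2*√f/6 (M(f) = √2*√f/6 - (5 - f) = √2*√f/6 + (-5 + f) = -5 + f + √2*√f/6)
I = -106 - I*√66/6 (I = -4*36 - (-5 - 33 + √2*√(-33)/6) = -144 - (-5 - 33 + √2*(I*√33)/6) = -144 - (-5 - 33 + I*√66/6) = -144 - (-38 + I*√66/6) = -144 + (38 - I*√66/6) = -106 - I*√66/6 ≈ -106.0 - 1.354*I)
-I = -(-106 - I*√66/6) = 106 + I*√66/6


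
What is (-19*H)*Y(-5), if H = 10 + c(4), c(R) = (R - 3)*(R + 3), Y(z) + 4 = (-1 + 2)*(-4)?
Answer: 2584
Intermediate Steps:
Y(z) = -8 (Y(z) = -4 + (-1 + 2)*(-4) = -4 + 1*(-4) = -4 - 4 = -8)
c(R) = (-3 + R)*(3 + R)
H = 17 (H = 10 + (-9 + 4**2) = 10 + (-9 + 16) = 10 + 7 = 17)
(-19*H)*Y(-5) = -19*17*(-8) = -323*(-8) = 2584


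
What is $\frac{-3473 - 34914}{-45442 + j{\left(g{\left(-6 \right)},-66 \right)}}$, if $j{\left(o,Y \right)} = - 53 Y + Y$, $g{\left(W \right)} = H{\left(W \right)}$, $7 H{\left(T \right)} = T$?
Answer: $\frac{38387}{42010} \approx 0.91376$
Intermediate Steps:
$H{\left(T \right)} = \frac{T}{7}$
$g{\left(W \right)} = \frac{W}{7}$
$j{\left(o,Y \right)} = - 52 Y$
$\frac{-3473 - 34914}{-45442 + j{\left(g{\left(-6 \right)},-66 \right)}} = \frac{-3473 - 34914}{-45442 - -3432} = - \frac{38387}{-45442 + 3432} = - \frac{38387}{-42010} = \left(-38387\right) \left(- \frac{1}{42010}\right) = \frac{38387}{42010}$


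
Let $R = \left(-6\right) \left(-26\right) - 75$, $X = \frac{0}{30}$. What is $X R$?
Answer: $0$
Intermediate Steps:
$X = 0$ ($X = 0 \cdot \frac{1}{30} = 0$)
$R = 81$ ($R = 156 - 75 = 81$)
$X R = 0 \cdot 81 = 0$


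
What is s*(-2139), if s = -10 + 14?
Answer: -8556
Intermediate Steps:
s = 4
s*(-2139) = 4*(-2139) = -8556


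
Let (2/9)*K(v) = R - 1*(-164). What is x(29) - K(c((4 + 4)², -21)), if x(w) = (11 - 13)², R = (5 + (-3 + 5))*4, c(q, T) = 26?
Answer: -860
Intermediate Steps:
R = 28 (R = (5 + 2)*4 = 7*4 = 28)
K(v) = 864 (K(v) = 9*(28 - 1*(-164))/2 = 9*(28 + 164)/2 = (9/2)*192 = 864)
x(w) = 4 (x(w) = (-2)² = 4)
x(29) - K(c((4 + 4)², -21)) = 4 - 1*864 = 4 - 864 = -860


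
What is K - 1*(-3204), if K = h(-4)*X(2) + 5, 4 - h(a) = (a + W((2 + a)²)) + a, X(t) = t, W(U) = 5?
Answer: 3223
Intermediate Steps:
h(a) = -1 - 2*a (h(a) = 4 - ((a + 5) + a) = 4 - ((5 + a) + a) = 4 - (5 + 2*a) = 4 + (-5 - 2*a) = -1 - 2*a)
K = 19 (K = (-1 - 2*(-4))*2 + 5 = (-1 + 8)*2 + 5 = 7*2 + 5 = 14 + 5 = 19)
K - 1*(-3204) = 19 - 1*(-3204) = 19 + 3204 = 3223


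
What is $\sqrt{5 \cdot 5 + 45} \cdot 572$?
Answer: $572 \sqrt{70} \approx 4785.7$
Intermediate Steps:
$\sqrt{5 \cdot 5 + 45} \cdot 572 = \sqrt{25 + 45} \cdot 572 = \sqrt{70} \cdot 572 = 572 \sqrt{70}$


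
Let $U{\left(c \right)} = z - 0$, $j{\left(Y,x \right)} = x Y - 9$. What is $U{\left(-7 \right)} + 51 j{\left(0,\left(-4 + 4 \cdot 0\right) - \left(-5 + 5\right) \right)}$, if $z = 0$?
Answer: $-459$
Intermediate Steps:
$j{\left(Y,x \right)} = -9 + Y x$ ($j{\left(Y,x \right)} = Y x - 9 = -9 + Y x$)
$U{\left(c \right)} = 0$ ($U{\left(c \right)} = 0 - 0 = 0 + 0 = 0$)
$U{\left(-7 \right)} + 51 j{\left(0,\left(-4 + 4 \cdot 0\right) - \left(-5 + 5\right) \right)} = 0 + 51 \left(-9 + 0 \left(\left(-4 + 4 \cdot 0\right) - \left(-5 + 5\right)\right)\right) = 0 + 51 \left(-9 + 0 \left(\left(-4 + 0\right) - 0\right)\right) = 0 + 51 \left(-9 + 0 \left(-4 + 0\right)\right) = 0 + 51 \left(-9 + 0 \left(-4\right)\right) = 0 + 51 \left(-9 + 0\right) = 0 + 51 \left(-9\right) = 0 - 459 = -459$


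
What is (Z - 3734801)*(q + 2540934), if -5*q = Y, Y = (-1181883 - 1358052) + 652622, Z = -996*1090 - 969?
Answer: -14070786551206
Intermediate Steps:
Z = -1086609 (Z = -1085640 - 969 = -1086609)
Y = -1887313 (Y = -2539935 + 652622 = -1887313)
q = 1887313/5 (q = -⅕*(-1887313) = 1887313/5 ≈ 3.7746e+5)
(Z - 3734801)*(q + 2540934) = (-1086609 - 3734801)*(1887313/5 + 2540934) = -4821410*14591983/5 = -14070786551206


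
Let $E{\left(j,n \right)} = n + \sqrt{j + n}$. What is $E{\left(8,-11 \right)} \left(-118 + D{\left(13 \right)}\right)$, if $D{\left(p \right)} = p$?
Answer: $1155 - 105 i \sqrt{3} \approx 1155.0 - 181.87 i$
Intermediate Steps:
$E{\left(8,-11 \right)} \left(-118 + D{\left(13 \right)}\right) = \left(-11 + \sqrt{8 - 11}\right) \left(-118 + 13\right) = \left(-11 + \sqrt{-3}\right) \left(-105\right) = \left(-11 + i \sqrt{3}\right) \left(-105\right) = 1155 - 105 i \sqrt{3}$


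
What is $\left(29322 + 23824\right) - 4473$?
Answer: $48673$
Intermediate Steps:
$\left(29322 + 23824\right) - 4473 = 53146 - 4473 = 48673$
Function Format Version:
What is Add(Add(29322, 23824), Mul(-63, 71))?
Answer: 48673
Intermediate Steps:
Add(Add(29322, 23824), Mul(-63, 71)) = Add(53146, -4473) = 48673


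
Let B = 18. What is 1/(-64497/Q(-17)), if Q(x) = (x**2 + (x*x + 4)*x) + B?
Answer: 1558/21499 ≈ 0.072469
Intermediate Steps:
Q(x) = 18 + x**2 + x*(4 + x**2) (Q(x) = (x**2 + (x*x + 4)*x) + 18 = (x**2 + (x**2 + 4)*x) + 18 = (x**2 + (4 + x**2)*x) + 18 = (x**2 + x*(4 + x**2)) + 18 = 18 + x**2 + x*(4 + x**2))
1/(-64497/Q(-17)) = 1/(-64497/(18 + (-17)**2 + (-17)**3 + 4*(-17))) = 1/(-64497/(18 + 289 - 4913 - 68)) = 1/(-64497/(-4674)) = 1/(-64497*(-1/4674)) = 1/(21499/1558) = 1558/21499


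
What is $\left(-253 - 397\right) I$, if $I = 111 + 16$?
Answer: $-82550$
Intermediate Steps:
$I = 127$
$\left(-253 - 397\right) I = \left(-253 - 397\right) 127 = \left(-650\right) 127 = -82550$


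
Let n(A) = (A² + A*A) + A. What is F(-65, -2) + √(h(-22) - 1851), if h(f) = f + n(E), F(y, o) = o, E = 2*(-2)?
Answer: -2 + 3*I*√205 ≈ -2.0 + 42.953*I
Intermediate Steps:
E = -4
n(A) = A + 2*A² (n(A) = (A² + A²) + A = 2*A² + A = A + 2*A²)
h(f) = 28 + f (h(f) = f - 4*(1 + 2*(-4)) = f - 4*(1 - 8) = f - 4*(-7) = f + 28 = 28 + f)
F(-65, -2) + √(h(-22) - 1851) = -2 + √((28 - 22) - 1851) = -2 + √(6 - 1851) = -2 + √(-1845) = -2 + 3*I*√205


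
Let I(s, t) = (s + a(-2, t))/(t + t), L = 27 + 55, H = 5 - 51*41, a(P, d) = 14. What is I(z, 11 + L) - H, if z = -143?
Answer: 129289/62 ≈ 2085.3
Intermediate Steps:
H = -2086 (H = 5 - 2091 = -2086)
L = 82
I(s, t) = (14 + s)/(2*t) (I(s, t) = (s + 14)/(t + t) = (14 + s)/((2*t)) = (14 + s)*(1/(2*t)) = (14 + s)/(2*t))
I(z, 11 + L) - H = (14 - 143)/(2*(11 + 82)) - 1*(-2086) = (½)*(-129)/93 + 2086 = (½)*(1/93)*(-129) + 2086 = -43/62 + 2086 = 129289/62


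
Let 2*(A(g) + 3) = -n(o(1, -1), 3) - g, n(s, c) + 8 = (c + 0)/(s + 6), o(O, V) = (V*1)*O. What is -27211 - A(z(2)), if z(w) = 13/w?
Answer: -544169/20 ≈ -27208.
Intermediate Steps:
o(O, V) = O*V (o(O, V) = V*O = O*V)
n(s, c) = -8 + c/(6 + s) (n(s, c) = -8 + (c + 0)/(s + 6) = -8 + c/(6 + s))
A(g) = 7/10 - g/2 (A(g) = -3 + (-(-48 + 3 - 8*(-1))/(6 + 1*(-1)) - g)/2 = -3 + (-(-48 + 3 - 8*(-1))/(6 - 1) - g)/2 = -3 + (-(-48 + 3 + 8)/5 - g)/2 = -3 + (-(-37)/5 - g)/2 = -3 + (-1*(-37/5) - g)/2 = -3 + (37/5 - g)/2 = -3 + (37/10 - g/2) = 7/10 - g/2)
-27211 - A(z(2)) = -27211 - (7/10 - 13/(2*2)) = -27211 - (7/10 - ½*13/2) = -27211 - (7/10 - 13/4) = -27211 - 1*(-51/20) = -27211 + 51/20 = -544169/20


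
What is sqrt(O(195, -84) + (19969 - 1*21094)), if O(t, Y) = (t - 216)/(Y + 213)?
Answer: I*sqrt(2080426)/43 ≈ 33.543*I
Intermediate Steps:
O(t, Y) = (-216 + t)/(213 + Y)
sqrt(O(195, -84) + (19969 - 1*21094)) = sqrt((-216 + 195)/(213 - 84) + (19969 - 1*21094)) = sqrt(-21/129 + (19969 - 21094)) = sqrt((1/129)*(-21) - 1125) = sqrt(-7/43 - 1125) = sqrt(-48382/43) = I*sqrt(2080426)/43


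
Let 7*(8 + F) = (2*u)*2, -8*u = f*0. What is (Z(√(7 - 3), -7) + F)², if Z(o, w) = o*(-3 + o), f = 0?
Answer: 100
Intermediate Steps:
u = 0 (u = -0*0 = -⅛*0 = 0)
F = -8 (F = -8 + ((2*0)*2)/7 = -8 + (0*2)/7 = -8 + (⅐)*0 = -8 + 0 = -8)
(Z(√(7 - 3), -7) + F)² = (√(7 - 3)*(-3 + √(7 - 3)) - 8)² = (√4*(-3 + √4) - 8)² = (2*(-3 + 2) - 8)² = (2*(-1) - 8)² = (-2 - 8)² = (-10)² = 100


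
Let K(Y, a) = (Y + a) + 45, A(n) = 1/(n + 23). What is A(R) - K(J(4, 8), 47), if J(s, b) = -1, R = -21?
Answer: -181/2 ≈ -90.500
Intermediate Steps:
A(n) = 1/(23 + n)
K(Y, a) = 45 + Y + a
A(R) - K(J(4, 8), 47) = 1/(23 - 21) - (45 - 1 + 47) = 1/2 - 1*91 = ½ - 91 = -181/2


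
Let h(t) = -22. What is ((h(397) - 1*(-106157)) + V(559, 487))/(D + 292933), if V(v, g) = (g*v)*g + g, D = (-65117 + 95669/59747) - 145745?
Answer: 7927476504471/4903591706 ≈ 1616.7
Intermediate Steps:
D = -12598276245/59747 (D = (-65117 + 95669*(1/59747)) - 145745 = (-65117 + 95669/59747) - 145745 = -3890449730/59747 - 145745 = -12598276245/59747 ≈ -2.1086e+5)
V(v, g) = g + v*g² (V(v, g) = v*g² + g = g + v*g²)
((h(397) - 1*(-106157)) + V(559, 487))/(D + 292933) = ((-22 - 1*(-106157)) + 487*(1 + 487*559))/(-12598276245/59747 + 292933) = ((-22 + 106157) + 487*(1 + 272233))/(4903591706/59747) = (106135 + 487*272234)*(59747/4903591706) = (106135 + 132577958)*(59747/4903591706) = 132684093*(59747/4903591706) = 7927476504471/4903591706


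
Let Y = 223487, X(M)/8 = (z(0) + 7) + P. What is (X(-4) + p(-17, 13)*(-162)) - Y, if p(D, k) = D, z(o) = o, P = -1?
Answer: -220685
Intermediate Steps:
X(M) = 48 (X(M) = 8*((0 + 7) - 1) = 8*(7 - 1) = 8*6 = 48)
(X(-4) + p(-17, 13)*(-162)) - Y = (48 - 17*(-162)) - 1*223487 = (48 + 2754) - 223487 = 2802 - 223487 = -220685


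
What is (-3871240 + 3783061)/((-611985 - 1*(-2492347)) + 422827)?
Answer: -12597/329027 ≈ -0.038286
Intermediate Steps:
(-3871240 + 3783061)/((-611985 - 1*(-2492347)) + 422827) = -88179/((-611985 + 2492347) + 422827) = -88179/(1880362 + 422827) = -88179/2303189 = -88179*1/2303189 = -12597/329027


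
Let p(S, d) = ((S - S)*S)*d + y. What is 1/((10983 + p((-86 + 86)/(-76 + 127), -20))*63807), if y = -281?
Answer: 1/682862514 ≈ 1.4644e-9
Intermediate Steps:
p(S, d) = -281 (p(S, d) = ((S - S)*S)*d - 281 = (0*S)*d - 281 = 0*d - 281 = 0 - 281 = -281)
1/((10983 + p((-86 + 86)/(-76 + 127), -20))*63807) = 1/((10983 - 281)*63807) = (1/63807)/10702 = (1/10702)*(1/63807) = 1/682862514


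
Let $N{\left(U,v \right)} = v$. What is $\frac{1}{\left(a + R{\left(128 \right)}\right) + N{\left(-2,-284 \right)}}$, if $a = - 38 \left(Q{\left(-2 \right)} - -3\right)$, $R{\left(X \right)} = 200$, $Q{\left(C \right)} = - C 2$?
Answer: $- \frac{1}{350} \approx -0.0028571$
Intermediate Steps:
$Q{\left(C \right)} = - 2 C$
$a = -266$ ($a = - 38 \left(\left(-2\right) \left(-2\right) - -3\right) = - 38 \left(4 + 3\right) = \left(-38\right) 7 = -266$)
$\frac{1}{\left(a + R{\left(128 \right)}\right) + N{\left(-2,-284 \right)}} = \frac{1}{\left(-266 + 200\right) - 284} = \frac{1}{-66 - 284} = \frac{1}{-350} = - \frac{1}{350}$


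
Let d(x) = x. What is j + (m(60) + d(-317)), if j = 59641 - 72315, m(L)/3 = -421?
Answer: -14254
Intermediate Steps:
m(L) = -1263 (m(L) = 3*(-421) = -1263)
j = -12674
j + (m(60) + d(-317)) = -12674 + (-1263 - 317) = -12674 - 1580 = -14254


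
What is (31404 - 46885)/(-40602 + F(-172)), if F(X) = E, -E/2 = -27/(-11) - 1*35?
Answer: 170291/445906 ≈ 0.38190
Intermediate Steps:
E = 716/11 (E = -2*(-27/(-11) - 1*35) = -2*(-27*(-1/11) - 35) = -2*(27/11 - 35) = -2*(-358/11) = 716/11 ≈ 65.091)
F(X) = 716/11
(31404 - 46885)/(-40602 + F(-172)) = (31404 - 46885)/(-40602 + 716/11) = -15481/(-445906/11) = -15481*(-11/445906) = 170291/445906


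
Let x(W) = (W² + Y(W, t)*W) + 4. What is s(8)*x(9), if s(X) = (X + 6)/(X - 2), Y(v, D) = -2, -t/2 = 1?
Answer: 469/3 ≈ 156.33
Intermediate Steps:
t = -2 (t = -2*1 = -2)
s(X) = (6 + X)/(-2 + X)
x(W) = 4 + W² - 2*W (x(W) = (W² - 2*W) + 4 = 4 + W² - 2*W)
s(8)*x(9) = ((6 + 8)/(-2 + 8))*(4 + 9² - 2*9) = (14/6)*(4 + 81 - 18) = ((⅙)*14)*67 = (7/3)*67 = 469/3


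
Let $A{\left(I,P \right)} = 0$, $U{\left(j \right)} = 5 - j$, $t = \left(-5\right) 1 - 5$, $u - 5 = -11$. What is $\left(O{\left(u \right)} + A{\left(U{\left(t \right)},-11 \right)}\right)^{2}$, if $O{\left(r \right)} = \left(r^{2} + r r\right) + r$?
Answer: $4356$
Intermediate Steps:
$u = -6$ ($u = 5 - 11 = -6$)
$t = -10$ ($t = -5 - 5 = -10$)
$O{\left(r \right)} = r + 2 r^{2}$ ($O{\left(r \right)} = \left(r^{2} + r^{2}\right) + r = 2 r^{2} + r = r + 2 r^{2}$)
$\left(O{\left(u \right)} + A{\left(U{\left(t \right)},-11 \right)}\right)^{2} = \left(- 6 \left(1 + 2 \left(-6\right)\right) + 0\right)^{2} = \left(- 6 \left(1 - 12\right) + 0\right)^{2} = \left(\left(-6\right) \left(-11\right) + 0\right)^{2} = \left(66 + 0\right)^{2} = 66^{2} = 4356$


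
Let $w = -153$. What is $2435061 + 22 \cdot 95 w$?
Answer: $2115291$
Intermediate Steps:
$2435061 + 22 \cdot 95 w = 2435061 + 22 \cdot 95 \left(-153\right) = 2435061 + 2090 \left(-153\right) = 2435061 - 319770 = 2115291$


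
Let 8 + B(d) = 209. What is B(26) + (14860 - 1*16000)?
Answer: -939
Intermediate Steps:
B(d) = 201 (B(d) = -8 + 209 = 201)
B(26) + (14860 - 1*16000) = 201 + (14860 - 1*16000) = 201 + (14860 - 16000) = 201 - 1140 = -939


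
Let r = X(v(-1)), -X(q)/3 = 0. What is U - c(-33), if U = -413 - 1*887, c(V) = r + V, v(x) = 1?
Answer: -1267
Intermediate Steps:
X(q) = 0 (X(q) = -3*0 = 0)
r = 0
c(V) = V (c(V) = 0 + V = V)
U = -1300 (U = -413 - 887 = -1300)
U - c(-33) = -1300 - 1*(-33) = -1300 + 33 = -1267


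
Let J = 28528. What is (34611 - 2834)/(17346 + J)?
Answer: 31777/45874 ≈ 0.69270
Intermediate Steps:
(34611 - 2834)/(17346 + J) = (34611 - 2834)/(17346 + 28528) = 31777/45874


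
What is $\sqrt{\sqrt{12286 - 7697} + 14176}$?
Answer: $\sqrt{14176 + \sqrt{4589}} \approx 119.35$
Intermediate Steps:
$\sqrt{\sqrt{12286 - 7697} + 14176} = \sqrt{\sqrt{4589} + 14176} = \sqrt{14176 + \sqrt{4589}}$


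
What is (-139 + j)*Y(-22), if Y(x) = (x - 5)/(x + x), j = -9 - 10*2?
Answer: -1134/11 ≈ -103.09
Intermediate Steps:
j = -29 (j = -9 - 20 = -29)
Y(x) = (-5 + x)/(2*x) (Y(x) = (-5 + x)/((2*x)) = (-5 + x)*(1/(2*x)) = (-5 + x)/(2*x))
(-139 + j)*Y(-22) = (-139 - 29)*((1/2)*(-5 - 22)/(-22)) = -84*(-1)*(-27)/22 = -168*27/44 = -1134/11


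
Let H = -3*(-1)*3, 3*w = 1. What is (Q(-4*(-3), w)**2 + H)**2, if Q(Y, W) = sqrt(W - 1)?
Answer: 625/9 ≈ 69.444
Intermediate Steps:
w = 1/3 (w = (1/3)*1 = 1/3 ≈ 0.33333)
Q(Y, W) = sqrt(-1 + W)
H = 9 (H = 3*3 = 9)
(Q(-4*(-3), w)**2 + H)**2 = ((sqrt(-1 + 1/3))**2 + 9)**2 = ((sqrt(-2/3))**2 + 9)**2 = ((I*sqrt(6)/3)**2 + 9)**2 = (-2/3 + 9)**2 = (25/3)**2 = 625/9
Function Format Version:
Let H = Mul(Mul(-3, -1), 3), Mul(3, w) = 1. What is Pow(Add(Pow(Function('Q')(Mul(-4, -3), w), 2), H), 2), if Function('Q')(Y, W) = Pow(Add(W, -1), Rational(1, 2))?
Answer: Rational(625, 9) ≈ 69.444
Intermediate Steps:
w = Rational(1, 3) (w = Mul(Rational(1, 3), 1) = Rational(1, 3) ≈ 0.33333)
Function('Q')(Y, W) = Pow(Add(-1, W), Rational(1, 2))
H = 9 (H = Mul(3, 3) = 9)
Pow(Add(Pow(Function('Q')(Mul(-4, -3), w), 2), H), 2) = Pow(Add(Pow(Pow(Add(-1, Rational(1, 3)), Rational(1, 2)), 2), 9), 2) = Pow(Add(Pow(Pow(Rational(-2, 3), Rational(1, 2)), 2), 9), 2) = Pow(Add(Pow(Mul(Rational(1, 3), I, Pow(6, Rational(1, 2))), 2), 9), 2) = Pow(Add(Rational(-2, 3), 9), 2) = Pow(Rational(25, 3), 2) = Rational(625, 9)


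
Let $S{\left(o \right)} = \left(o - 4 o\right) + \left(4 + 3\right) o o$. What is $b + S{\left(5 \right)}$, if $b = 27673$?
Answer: $27833$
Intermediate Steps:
$S{\left(o \right)} = - 3 o + 7 o^{2}$ ($S{\left(o \right)} = - 3 o + 7 o o = - 3 o + 7 o^{2}$)
$b + S{\left(5 \right)} = 27673 + 5 \left(-3 + 7 \cdot 5\right) = 27673 + 5 \left(-3 + 35\right) = 27673 + 5 \cdot 32 = 27673 + 160 = 27833$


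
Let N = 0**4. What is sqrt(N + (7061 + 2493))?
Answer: sqrt(9554) ≈ 97.745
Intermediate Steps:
N = 0
sqrt(N + (7061 + 2493)) = sqrt(0 + (7061 + 2493)) = sqrt(0 + 9554) = sqrt(9554)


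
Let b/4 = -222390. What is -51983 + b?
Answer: -941543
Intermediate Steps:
b = -889560 (b = 4*(-222390) = -889560)
-51983 + b = -51983 - 889560 = -941543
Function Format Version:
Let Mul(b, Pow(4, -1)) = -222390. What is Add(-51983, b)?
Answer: -941543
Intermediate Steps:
b = -889560 (b = Mul(4, -222390) = -889560)
Add(-51983, b) = Add(-51983, -889560) = -941543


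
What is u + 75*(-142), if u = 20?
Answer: -10630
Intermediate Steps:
u + 75*(-142) = 20 + 75*(-142) = 20 - 10650 = -10630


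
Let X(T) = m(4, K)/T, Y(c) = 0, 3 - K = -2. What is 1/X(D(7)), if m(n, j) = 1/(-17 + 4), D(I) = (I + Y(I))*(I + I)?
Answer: -1274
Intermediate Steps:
K = 5 (K = 3 - 1*(-2) = 3 + 2 = 5)
D(I) = 2*I**2 (D(I) = (I + 0)*(I + I) = I*(2*I) = 2*I**2)
m(n, j) = -1/13 (m(n, j) = 1/(-13) = -1/13)
X(T) = -1/(13*T)
1/X(D(7)) = 1/(-1/(13*(2*7**2))) = 1/(-1/(13*(2*49))) = 1/(-1/13/98) = 1/(-1/13*1/98) = 1/(-1/1274) = -1274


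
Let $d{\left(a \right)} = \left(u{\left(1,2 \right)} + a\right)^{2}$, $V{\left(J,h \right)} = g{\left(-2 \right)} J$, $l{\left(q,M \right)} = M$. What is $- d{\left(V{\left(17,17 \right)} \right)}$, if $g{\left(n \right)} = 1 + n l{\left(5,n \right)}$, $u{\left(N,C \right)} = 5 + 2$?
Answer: $-8464$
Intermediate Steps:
$u{\left(N,C \right)} = 7$
$g{\left(n \right)} = 1 + n^{2}$ ($g{\left(n \right)} = 1 + n n = 1 + n^{2}$)
$V{\left(J,h \right)} = 5 J$ ($V{\left(J,h \right)} = \left(1 + \left(-2\right)^{2}\right) J = \left(1 + 4\right) J = 5 J$)
$d{\left(a \right)} = \left(7 + a\right)^{2}$
$- d{\left(V{\left(17,17 \right)} \right)} = - \left(7 + 5 \cdot 17\right)^{2} = - \left(7 + 85\right)^{2} = - 92^{2} = \left(-1\right) 8464 = -8464$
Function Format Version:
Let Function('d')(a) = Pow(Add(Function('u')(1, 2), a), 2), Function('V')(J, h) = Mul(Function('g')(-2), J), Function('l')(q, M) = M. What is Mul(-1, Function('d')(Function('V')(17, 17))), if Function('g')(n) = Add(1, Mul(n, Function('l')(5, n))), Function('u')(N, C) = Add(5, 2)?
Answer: -8464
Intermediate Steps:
Function('u')(N, C) = 7
Function('g')(n) = Add(1, Pow(n, 2)) (Function('g')(n) = Add(1, Mul(n, n)) = Add(1, Pow(n, 2)))
Function('V')(J, h) = Mul(5, J) (Function('V')(J, h) = Mul(Add(1, Pow(-2, 2)), J) = Mul(Add(1, 4), J) = Mul(5, J))
Function('d')(a) = Pow(Add(7, a), 2)
Mul(-1, Function('d')(Function('V')(17, 17))) = Mul(-1, Pow(Add(7, Mul(5, 17)), 2)) = Mul(-1, Pow(Add(7, 85), 2)) = Mul(-1, Pow(92, 2)) = Mul(-1, 8464) = -8464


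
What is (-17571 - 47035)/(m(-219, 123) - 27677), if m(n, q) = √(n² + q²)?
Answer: 1788100262/765953239 + 193818*√7010/765953239 ≈ 2.3557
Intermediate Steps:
(-17571 - 47035)/(m(-219, 123) - 27677) = (-17571 - 47035)/(√((-219)² + 123²) - 27677) = -64606/(√(47961 + 15129) - 27677) = -64606/(√63090 - 27677) = -64606/(3*√7010 - 27677) = -64606/(-27677 + 3*√7010)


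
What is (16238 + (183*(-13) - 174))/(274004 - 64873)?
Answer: 13685/209131 ≈ 0.065437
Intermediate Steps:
(16238 + (183*(-13) - 174))/(274004 - 64873) = (16238 + (-2379 - 174))/209131 = (16238 - 2553)*(1/209131) = 13685*(1/209131) = 13685/209131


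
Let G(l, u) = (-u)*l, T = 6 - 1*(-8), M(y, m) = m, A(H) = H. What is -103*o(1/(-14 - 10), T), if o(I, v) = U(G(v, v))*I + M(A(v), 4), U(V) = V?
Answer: -7519/6 ≈ -1253.2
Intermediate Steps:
T = 14 (T = 6 + 8 = 14)
G(l, u) = -l*u
o(I, v) = 4 - I*v**2 (o(I, v) = (-v*v)*I + 4 = (-v**2)*I + 4 = -I*v**2 + 4 = 4 - I*v**2)
-103*o(1/(-14 - 10), T) = -103*(4 - 1*14**2/(-14 - 10)) = -103*(4 - 1*196/(-24)) = -103*(4 - 1*(-1/24)*196) = -103*(4 + 49/6) = -103*73/6 = -7519/6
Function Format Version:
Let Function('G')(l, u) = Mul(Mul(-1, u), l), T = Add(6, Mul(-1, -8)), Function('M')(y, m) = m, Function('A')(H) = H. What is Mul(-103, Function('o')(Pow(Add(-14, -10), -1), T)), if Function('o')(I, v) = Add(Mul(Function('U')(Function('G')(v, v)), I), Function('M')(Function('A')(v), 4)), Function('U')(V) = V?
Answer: Rational(-7519, 6) ≈ -1253.2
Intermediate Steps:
T = 14 (T = Add(6, 8) = 14)
Function('G')(l, u) = Mul(-1, l, u)
Function('o')(I, v) = Add(4, Mul(-1, I, Pow(v, 2))) (Function('o')(I, v) = Add(Mul(Mul(-1, v, v), I), 4) = Add(Mul(Mul(-1, Pow(v, 2)), I), 4) = Add(Mul(-1, I, Pow(v, 2)), 4) = Add(4, Mul(-1, I, Pow(v, 2))))
Mul(-103, Function('o')(Pow(Add(-14, -10), -1), T)) = Mul(-103, Add(4, Mul(-1, Pow(Add(-14, -10), -1), Pow(14, 2)))) = Mul(-103, Add(4, Mul(-1, Pow(-24, -1), 196))) = Mul(-103, Add(4, Mul(-1, Rational(-1, 24), 196))) = Mul(-103, Add(4, Rational(49, 6))) = Mul(-103, Rational(73, 6)) = Rational(-7519, 6)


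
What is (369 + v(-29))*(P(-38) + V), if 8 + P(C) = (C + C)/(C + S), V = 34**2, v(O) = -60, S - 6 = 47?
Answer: 1765832/5 ≈ 3.5317e+5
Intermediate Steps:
S = 53 (S = 6 + 47 = 53)
V = 1156
P(C) = -8 + 2*C/(53 + C) (P(C) = -8 + (C + C)/(C + 53) = -8 + (2*C)/(53 + C) = -8 + 2*C/(53 + C))
(369 + v(-29))*(P(-38) + V) = (369 - 60)*(2*(-212 - 3*(-38))/(53 - 38) + 1156) = 309*(2*(-212 + 114)/15 + 1156) = 309*(2*(1/15)*(-98) + 1156) = 309*(-196/15 + 1156) = 309*(17144/15) = 1765832/5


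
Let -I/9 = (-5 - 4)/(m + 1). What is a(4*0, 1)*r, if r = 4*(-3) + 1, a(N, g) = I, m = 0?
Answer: -891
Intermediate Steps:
I = 81 (I = -9*(-5 - 4)/(0 + 1) = -(-81)/1 = -(-81) = -9*(-9) = 81)
a(N, g) = 81
r = -11 (r = -12 + 1 = -11)
a(4*0, 1)*r = 81*(-11) = -891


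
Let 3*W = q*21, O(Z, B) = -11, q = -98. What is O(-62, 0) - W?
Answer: 675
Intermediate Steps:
W = -686 (W = (-98*21)/3 = (1/3)*(-2058) = -686)
O(-62, 0) - W = -11 - 1*(-686) = -11 + 686 = 675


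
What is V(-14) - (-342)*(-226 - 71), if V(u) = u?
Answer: -101588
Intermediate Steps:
V(-14) - (-342)*(-226 - 71) = -14 - (-342)*(-226 - 71) = -14 - (-342)*(-297) = -14 - 1*101574 = -14 - 101574 = -101588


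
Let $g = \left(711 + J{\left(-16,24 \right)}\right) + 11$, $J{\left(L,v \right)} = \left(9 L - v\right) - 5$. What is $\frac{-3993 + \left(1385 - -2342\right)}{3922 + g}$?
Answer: $- \frac{266}{4471} \approx -0.059494$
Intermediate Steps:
$J{\left(L,v \right)} = -5 - v + 9 L$ ($J{\left(L,v \right)} = \left(- v + 9 L\right) - 5 = -5 - v + 9 L$)
$g = 549$ ($g = \left(711 - 173\right) + 11 = 538 + 11 = 549$)
$\frac{-3993 + \left(1385 - -2342\right)}{3922 + g} = \frac{-3993 + \left(1385 - -2342\right)}{3922 + 549} = \frac{-3993 + \left(1385 + 2342\right)}{4471} = \left(-3993 + 3727\right) \frac{1}{4471} = \left(-266\right) \frac{1}{4471} = - \frac{266}{4471}$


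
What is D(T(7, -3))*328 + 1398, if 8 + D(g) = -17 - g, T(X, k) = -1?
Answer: -6474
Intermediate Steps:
D(g) = -25 - g (D(g) = -8 + (-17 - g) = -25 - g)
D(T(7, -3))*328 + 1398 = (-25 - 1*(-1))*328 + 1398 = (-25 + 1)*328 + 1398 = -24*328 + 1398 = -7872 + 1398 = -6474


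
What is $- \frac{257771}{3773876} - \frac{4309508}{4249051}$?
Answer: $- \frac{294217473531}{271786298164} \approx -1.0825$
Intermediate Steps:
$- \frac{257771}{3773876} - \frac{4309508}{4249051} = \left(-257771\right) \frac{1}{3773876} - \frac{4309508}{4249051} = - \frac{4369}{63964} - \frac{4309508}{4249051} = - \frac{294217473531}{271786298164}$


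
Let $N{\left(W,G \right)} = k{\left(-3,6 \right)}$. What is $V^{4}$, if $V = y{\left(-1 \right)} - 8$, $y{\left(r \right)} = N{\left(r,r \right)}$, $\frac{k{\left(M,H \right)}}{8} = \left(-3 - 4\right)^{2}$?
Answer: $21743271936$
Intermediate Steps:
$k{\left(M,H \right)} = 392$ ($k{\left(M,H \right)} = 8 \left(-3 - 4\right)^{2} = 8 \left(-7\right)^{2} = 8 \cdot 49 = 392$)
$N{\left(W,G \right)} = 392$
$y{\left(r \right)} = 392$
$V = 384$ ($V = 392 - 8 = 384$)
$V^{4} = 384^{4} = 21743271936$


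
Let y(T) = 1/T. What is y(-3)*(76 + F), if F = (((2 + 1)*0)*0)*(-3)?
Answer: -76/3 ≈ -25.333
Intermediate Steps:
F = 0 (F = ((3*0)*0)*(-3) = (0*0)*(-3) = 0*(-3) = 0)
y(-3)*(76 + F) = (76 + 0)/(-3) = -⅓*76 = -76/3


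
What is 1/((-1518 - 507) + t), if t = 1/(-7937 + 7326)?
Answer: -611/1237276 ≈ -0.00049383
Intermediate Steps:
t = -1/611 (t = 1/(-611) = -1/611 ≈ -0.0016367)
1/((-1518 - 507) + t) = 1/((-1518 - 507) - 1/611) = 1/(-2025 - 1/611) = 1/(-1237276/611) = -611/1237276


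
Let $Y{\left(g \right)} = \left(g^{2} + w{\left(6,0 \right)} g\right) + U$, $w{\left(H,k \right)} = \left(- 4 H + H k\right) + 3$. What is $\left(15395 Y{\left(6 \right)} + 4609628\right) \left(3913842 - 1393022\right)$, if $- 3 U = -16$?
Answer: $\frac{25002889294280}{3} \approx 8.3343 \cdot 10^{12}$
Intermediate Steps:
$U = \frac{16}{3}$ ($U = \left(- \frac{1}{3}\right) \left(-16\right) = \frac{16}{3} \approx 5.3333$)
$w{\left(H,k \right)} = 3 - 4 H + H k$
$Y{\left(g \right)} = \frac{16}{3} + g^{2} - 21 g$ ($Y{\left(g \right)} = \left(g^{2} + \left(3 - 24 + 6 \cdot 0\right) g\right) + \frac{16}{3} = \left(g^{2} + \left(3 - 24 + 0\right) g\right) + \frac{16}{3} = \left(g^{2} - 21 g\right) + \frac{16}{3} = \frac{16}{3} + g^{2} - 21 g$)
$\left(15395 Y{\left(6 \right)} + 4609628\right) \left(3913842 - 1393022\right) = \left(15395 \left(\frac{16}{3} + 6^{2} - 126\right) + 4609628\right) \left(3913842 - 1393022\right) = \left(15395 \left(\frac{16}{3} + 36 - 126\right) + 4609628\right) 2520820 = \left(15395 \left(- \frac{254}{3}\right) + 4609628\right) 2520820 = \left(- \frac{3910330}{3} + 4609628\right) 2520820 = \frac{9918554}{3} \cdot 2520820 = \frac{25002889294280}{3}$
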